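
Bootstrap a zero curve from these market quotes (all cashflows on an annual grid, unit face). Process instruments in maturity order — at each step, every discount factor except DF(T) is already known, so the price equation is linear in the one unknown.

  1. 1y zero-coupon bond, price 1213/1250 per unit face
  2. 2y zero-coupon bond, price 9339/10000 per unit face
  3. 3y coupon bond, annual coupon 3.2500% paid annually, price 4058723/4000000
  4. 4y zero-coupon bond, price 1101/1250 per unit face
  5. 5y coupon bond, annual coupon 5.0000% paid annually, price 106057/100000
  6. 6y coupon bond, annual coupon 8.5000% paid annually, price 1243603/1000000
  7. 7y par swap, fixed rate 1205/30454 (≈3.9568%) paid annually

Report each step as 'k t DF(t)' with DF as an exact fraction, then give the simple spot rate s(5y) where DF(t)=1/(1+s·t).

1 1 1213/1250
2 2 9339/10000
3 3 2307/2500
4 4 1101/1250
5 5 1667/2000
6 6 494/625
7 7 759/1000
s(5y) = (1/(1667/2000) − 1)/(5) = 333/8335 ≈ 3.9952%

step 1 [1y] zero: DF = P = 1213/1250 ≈ 0.970400
step 2 [2y] zero: DF = P = 9339/10000 ≈ 0.933900
step 3 [3y] bond c/1=13/400: DF=(4058723/4000000 − 13/400·(0.970400+0.933900))/(1+13/400) = 2307/2500 ≈ 0.922800
step 4 [4y] zero: DF = P = 1101/1250 ≈ 0.880800
step 5 [5y] bond c/1=1/20: DF=(106057/100000 − 1/20·(0.970400+0.933900+0.922800+0.880800))/(1+1/20) = 1667/2000 ≈ 0.833500
step 6 [6y] bond c/1=17/200: DF=(1243603/1000000 − 17/200·(0.970400+0.933900+0.922800+0.880800+0.833500))/(1+17/200) = 494/625 ≈ 0.790400
step 7 [7y] swap r/1=1205/30454: DF=(1 − 1205/30454·(0.970400+0.933900+0.922800+0.880800+0.833500+0.790400))/(1+1205/30454) = 759/1000 ≈ 0.759000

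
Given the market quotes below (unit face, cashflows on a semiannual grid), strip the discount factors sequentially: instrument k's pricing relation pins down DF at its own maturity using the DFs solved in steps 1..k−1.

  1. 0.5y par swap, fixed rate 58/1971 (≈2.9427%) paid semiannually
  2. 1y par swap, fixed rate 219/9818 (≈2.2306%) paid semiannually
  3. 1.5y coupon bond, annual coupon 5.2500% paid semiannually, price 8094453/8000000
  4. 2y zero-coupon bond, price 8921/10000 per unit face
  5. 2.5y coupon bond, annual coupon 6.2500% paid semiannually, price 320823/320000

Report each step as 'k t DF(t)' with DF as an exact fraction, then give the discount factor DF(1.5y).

1 1/2 1971/2000
2 1 9781/10000
3 3/2 9357/10000
4 2 8921/10000
5 5/2 8573/10000
DF(1.5y) = 9357/10000 ≈ 0.935700

step 1 [0.5y] swap r/2=29/1971: DF=(1 − 29/1971·(0))/(1+29/1971) = 1971/2000 ≈ 0.985500
step 2 [1y] swap r/2=219/19636: DF=(1 − 219/19636·(0.985500))/(1+219/19636) = 9781/10000 ≈ 0.978100
step 3 [1.5y] bond c/2=21/800: DF=(8094453/8000000 − 21/800·(0.985500+0.978100))/(1+21/800) = 9357/10000 ≈ 0.935700
step 4 [2y] zero: DF = P = 8921/10000 ≈ 0.892100
step 5 [2.5y] bond c/2=1/32: DF=(320823/320000 − 1/32·(0.985500+0.978100+0.935700+0.892100))/(1+1/32) = 8573/10000 ≈ 0.857300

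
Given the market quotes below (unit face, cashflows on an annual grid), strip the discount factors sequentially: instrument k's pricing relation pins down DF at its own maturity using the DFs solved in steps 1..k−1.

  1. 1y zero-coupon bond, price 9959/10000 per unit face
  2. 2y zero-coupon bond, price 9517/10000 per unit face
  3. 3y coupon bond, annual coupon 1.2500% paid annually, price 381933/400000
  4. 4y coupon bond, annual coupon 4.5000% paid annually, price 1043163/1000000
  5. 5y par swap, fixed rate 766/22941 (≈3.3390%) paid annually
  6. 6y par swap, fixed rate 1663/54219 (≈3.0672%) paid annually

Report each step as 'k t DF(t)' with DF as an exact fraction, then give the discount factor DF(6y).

step 1 [1y] zero: DF = P = 9959/10000 ≈ 0.995900
step 2 [2y] zero: DF = P = 9517/10000 ≈ 0.951700
step 3 [3y] bond c/1=1/80: DF=(381933/400000 − 1/80·(0.995900+0.951700))/(1+1/80) = 919/1000 ≈ 0.919000
step 4 [4y] bond c/1=9/200: DF=(1043163/1000000 − 9/200·(0.995900+0.951700+0.919000))/(1+9/200) = 2187/2500 ≈ 0.874800
step 5 [5y] swap r/1=766/22941: DF=(1 − 766/22941·(0.995900+0.951700+0.919000+0.874800))/(1+766/22941) = 2117/2500 ≈ 0.846800
step 6 [6y] swap r/1=1663/54219: DF=(1 − 1663/54219·(0.995900+0.951700+0.919000+0.874800+0.846800))/(1+1663/54219) = 8337/10000 ≈ 0.833700

1 1 9959/10000
2 2 9517/10000
3 3 919/1000
4 4 2187/2500
5 5 2117/2500
6 6 8337/10000
DF(6y) = 8337/10000 ≈ 0.833700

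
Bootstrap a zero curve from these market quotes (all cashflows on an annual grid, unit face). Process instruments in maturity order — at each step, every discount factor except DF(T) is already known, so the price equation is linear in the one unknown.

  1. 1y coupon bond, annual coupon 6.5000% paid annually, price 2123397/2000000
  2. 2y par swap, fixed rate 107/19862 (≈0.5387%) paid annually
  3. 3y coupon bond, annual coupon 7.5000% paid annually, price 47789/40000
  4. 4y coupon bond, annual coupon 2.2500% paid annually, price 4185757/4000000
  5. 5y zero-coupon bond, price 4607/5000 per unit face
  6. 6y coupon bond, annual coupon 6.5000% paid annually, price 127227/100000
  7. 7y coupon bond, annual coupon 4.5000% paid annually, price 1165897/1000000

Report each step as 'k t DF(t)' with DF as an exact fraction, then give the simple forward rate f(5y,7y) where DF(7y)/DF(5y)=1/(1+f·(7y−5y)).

1 1 9969/10000
2 2 9893/10000
3 3 608/625
4 4 9583/10000
5 5 4607/5000
6 6 8993/10000
7 7 4343/5000
f(5y,7y) = ((4607/5000)/(4343/5000) − 1)/(2) = 132/4343 ≈ 3.0394%

step 1 [1y] bond c/1=13/200: DF=(2123397/2000000 − 13/200·(0))/(1+13/200) = 9969/10000 ≈ 0.996900
step 2 [2y] swap r/1=107/19862: DF=(1 − 107/19862·(0.996900))/(1+107/19862) = 9893/10000 ≈ 0.989300
step 3 [3y] bond c/1=3/40: DF=(47789/40000 − 3/40·(0.996900+0.989300))/(1+3/40) = 608/625 ≈ 0.972800
step 4 [4y] bond c/1=9/400: DF=(4185757/4000000 − 9/400·(0.996900+0.989300+0.972800))/(1+9/400) = 9583/10000 ≈ 0.958300
step 5 [5y] zero: DF = P = 4607/5000 ≈ 0.921400
step 6 [6y] bond c/1=13/200: DF=(127227/100000 − 13/200·(0.996900+0.989300+0.972800+0.958300+0.921400))/(1+13/200) = 8993/10000 ≈ 0.899300
step 7 [7y] bond c/1=9/200: DF=(1165897/1000000 − 9/200·(0.996900+0.989300+0.972800+0.958300+0.921400+0.899300))/(1+9/200) = 4343/5000 ≈ 0.868600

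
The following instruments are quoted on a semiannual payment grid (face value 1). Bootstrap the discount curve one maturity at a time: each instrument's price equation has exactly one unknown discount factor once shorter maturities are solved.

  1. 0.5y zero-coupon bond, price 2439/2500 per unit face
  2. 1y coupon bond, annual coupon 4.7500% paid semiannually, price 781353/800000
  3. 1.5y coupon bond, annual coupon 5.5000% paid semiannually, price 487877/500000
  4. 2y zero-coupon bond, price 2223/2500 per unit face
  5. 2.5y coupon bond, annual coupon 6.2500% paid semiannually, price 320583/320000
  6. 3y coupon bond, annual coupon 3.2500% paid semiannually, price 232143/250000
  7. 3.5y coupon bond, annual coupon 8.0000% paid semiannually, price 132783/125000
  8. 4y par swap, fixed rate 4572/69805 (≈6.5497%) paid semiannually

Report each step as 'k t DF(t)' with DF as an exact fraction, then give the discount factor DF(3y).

1 1/2 2439/2500
2 1 4657/5000
3 3/2 4493/5000
4 2 2223/2500
5 5/2 1719/2000
6 3 8409/10000
7 7/2 8139/10000
8 4 3857/5000
DF(3y) = 8409/10000 ≈ 0.840900

step 1 [0.5y] zero: DF = P = 2439/2500 ≈ 0.975600
step 2 [1y] bond c/2=19/800: DF=(781353/800000 − 19/800·(0.975600))/(1+19/800) = 4657/5000 ≈ 0.931400
step 3 [1.5y] bond c/2=11/400: DF=(487877/500000 − 11/400·(0.975600+0.931400))/(1+11/400) = 4493/5000 ≈ 0.898600
step 4 [2y] zero: DF = P = 2223/2500 ≈ 0.889200
step 5 [2.5y] bond c/2=1/32: DF=(320583/320000 − 1/32·(0.975600+0.931400+0.898600+0.889200))/(1+1/32) = 1719/2000 ≈ 0.859500
step 6 [3y] bond c/2=13/800: DF=(232143/250000 − 13/800·(0.975600+0.931400+0.898600+0.889200+0.859500))/(1+13/800) = 8409/10000 ≈ 0.840900
step 7 [3.5y] bond c/2=1/25: DF=(132783/125000 − 1/25·(0.975600+0.931400+0.898600+0.889200+0.859500+0.840900))/(1+1/25) = 8139/10000 ≈ 0.813900
step 8 [4y] swap r/2=2286/69805: DF=(1 − 2286/69805·(0.975600+0.931400+0.898600+0.889200+0.859500+0.840900+0.813900))/(1+2286/69805) = 3857/5000 ≈ 0.771400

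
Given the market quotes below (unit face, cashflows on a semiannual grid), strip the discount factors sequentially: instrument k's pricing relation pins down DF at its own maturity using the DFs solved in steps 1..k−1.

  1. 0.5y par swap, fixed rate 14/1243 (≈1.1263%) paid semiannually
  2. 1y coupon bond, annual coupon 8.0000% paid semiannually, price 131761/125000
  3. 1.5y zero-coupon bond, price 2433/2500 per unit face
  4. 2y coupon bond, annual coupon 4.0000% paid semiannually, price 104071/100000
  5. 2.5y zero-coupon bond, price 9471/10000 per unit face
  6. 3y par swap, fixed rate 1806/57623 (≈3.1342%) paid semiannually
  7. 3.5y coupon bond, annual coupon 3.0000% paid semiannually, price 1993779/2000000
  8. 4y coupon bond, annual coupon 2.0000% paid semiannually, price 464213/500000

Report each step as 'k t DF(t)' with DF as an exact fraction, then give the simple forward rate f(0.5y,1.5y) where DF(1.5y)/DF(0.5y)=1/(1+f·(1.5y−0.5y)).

1 1/2 1243/1250
2 1 9753/10000
3 3/2 2433/2500
4 2 4813/5000
5 5/2 9471/10000
6 3 9097/10000
7 7/2 897/1000
8 4 8533/10000
f(0.5y,1.5y) = ((1243/1250)/(2433/2500) − 1)/(1) = 53/2433 ≈ 2.1784%

step 1 [0.5y] swap r/2=7/1243: DF=(1 − 7/1243·(0))/(1+7/1243) = 1243/1250 ≈ 0.994400
step 2 [1y] bond c/2=1/25: DF=(131761/125000 − 1/25·(0.994400))/(1+1/25) = 9753/10000 ≈ 0.975300
step 3 [1.5y] zero: DF = P = 2433/2500 ≈ 0.973200
step 4 [2y] bond c/2=1/50: DF=(104071/100000 − 1/50·(0.994400+0.975300+0.973200))/(1+1/50) = 4813/5000 ≈ 0.962600
step 5 [2.5y] zero: DF = P = 9471/10000 ≈ 0.947100
step 6 [3y] swap r/2=903/57623: DF=(1 − 903/57623·(0.994400+0.975300+0.973200+0.962600+0.947100))/(1+903/57623) = 9097/10000 ≈ 0.909700
step 7 [3.5y] bond c/2=3/200: DF=(1993779/2000000 − 3/200·(0.994400+0.975300+0.973200+0.962600+0.947100+0.909700))/(1+3/200) = 897/1000 ≈ 0.897000
step 8 [4y] bond c/2=1/100: DF=(464213/500000 − 1/100·(0.994400+0.975300+0.973200+0.962600+0.947100+0.909700+0.897000))/(1+1/100) = 8533/10000 ≈ 0.853300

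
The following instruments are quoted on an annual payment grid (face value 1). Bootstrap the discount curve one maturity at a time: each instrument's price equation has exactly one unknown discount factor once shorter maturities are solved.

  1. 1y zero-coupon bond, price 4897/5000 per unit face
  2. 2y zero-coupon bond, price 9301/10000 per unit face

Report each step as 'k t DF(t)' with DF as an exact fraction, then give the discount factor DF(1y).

1 1 4897/5000
2 2 9301/10000
DF(1y) = 4897/5000 ≈ 0.979400

step 1 [1y] zero: DF = P = 4897/5000 ≈ 0.979400
step 2 [2y] zero: DF = P = 9301/10000 ≈ 0.930100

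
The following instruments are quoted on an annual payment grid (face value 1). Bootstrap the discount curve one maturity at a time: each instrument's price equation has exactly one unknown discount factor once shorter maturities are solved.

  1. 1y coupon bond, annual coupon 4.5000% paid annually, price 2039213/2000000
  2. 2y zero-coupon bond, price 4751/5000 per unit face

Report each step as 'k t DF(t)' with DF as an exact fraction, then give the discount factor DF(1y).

1 1 9757/10000
2 2 4751/5000
DF(1y) = 9757/10000 ≈ 0.975700

step 1 [1y] bond c/1=9/200: DF=(2039213/2000000 − 9/200·(0))/(1+9/200) = 9757/10000 ≈ 0.975700
step 2 [2y] zero: DF = P = 4751/5000 ≈ 0.950200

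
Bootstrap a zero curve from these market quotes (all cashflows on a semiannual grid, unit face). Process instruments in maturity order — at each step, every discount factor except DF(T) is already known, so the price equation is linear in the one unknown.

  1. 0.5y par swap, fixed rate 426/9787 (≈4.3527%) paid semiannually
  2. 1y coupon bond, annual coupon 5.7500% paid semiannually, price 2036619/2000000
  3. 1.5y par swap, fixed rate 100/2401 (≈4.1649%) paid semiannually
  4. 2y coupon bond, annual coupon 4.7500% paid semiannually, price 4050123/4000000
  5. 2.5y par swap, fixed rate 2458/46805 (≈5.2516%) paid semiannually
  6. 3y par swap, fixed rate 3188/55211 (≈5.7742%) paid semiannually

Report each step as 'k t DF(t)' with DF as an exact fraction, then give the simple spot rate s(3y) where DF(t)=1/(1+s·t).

1 1/2 9787/10000
2 1 77/80
3 3/2 47/50
4 2 4611/5000
5 5/2 8771/10000
6 3 4203/5000
s(3y) = (1/(4203/5000) − 1)/(3) = 797/12609 ≈ 6.3209%

step 1 [0.5y] swap r/2=213/9787: DF=(1 − 213/9787·(0))/(1+213/9787) = 9787/10000 ≈ 0.978700
step 2 [1y] bond c/2=23/800: DF=(2036619/2000000 − 23/800·(0.978700))/(1+23/800) = 77/80 ≈ 0.962500
step 3 [1.5y] swap r/2=50/2401: DF=(1 − 50/2401·(0.978700+0.962500))/(1+50/2401) = 47/50 ≈ 0.940000
step 4 [2y] bond c/2=19/800: DF=(4050123/4000000 − 19/800·(0.978700+0.962500+0.940000))/(1+19/800) = 4611/5000 ≈ 0.922200
step 5 [2.5y] swap r/2=1229/46805: DF=(1 − 1229/46805·(0.978700+0.962500+0.940000+0.922200))/(1+1229/46805) = 8771/10000 ≈ 0.877100
step 6 [3y] swap r/2=1594/55211: DF=(1 − 1594/55211·(0.978700+0.962500+0.940000+0.922200+0.877100))/(1+1594/55211) = 4203/5000 ≈ 0.840600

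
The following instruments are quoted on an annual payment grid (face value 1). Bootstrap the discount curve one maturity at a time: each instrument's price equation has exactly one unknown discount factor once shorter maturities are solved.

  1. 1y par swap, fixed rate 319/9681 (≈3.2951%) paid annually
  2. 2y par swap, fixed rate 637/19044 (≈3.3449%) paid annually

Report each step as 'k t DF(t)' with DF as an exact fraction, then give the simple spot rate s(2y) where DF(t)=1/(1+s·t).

step 1 [1y] swap r/1=319/9681: DF=(1 − 319/9681·(0))/(1+319/9681) = 9681/10000 ≈ 0.968100
step 2 [2y] swap r/1=637/19044: DF=(1 − 637/19044·(0.968100))/(1+637/19044) = 9363/10000 ≈ 0.936300

1 1 9681/10000
2 2 9363/10000
s(2y) = (1/(9363/10000) − 1)/(2) = 637/18726 ≈ 3.4017%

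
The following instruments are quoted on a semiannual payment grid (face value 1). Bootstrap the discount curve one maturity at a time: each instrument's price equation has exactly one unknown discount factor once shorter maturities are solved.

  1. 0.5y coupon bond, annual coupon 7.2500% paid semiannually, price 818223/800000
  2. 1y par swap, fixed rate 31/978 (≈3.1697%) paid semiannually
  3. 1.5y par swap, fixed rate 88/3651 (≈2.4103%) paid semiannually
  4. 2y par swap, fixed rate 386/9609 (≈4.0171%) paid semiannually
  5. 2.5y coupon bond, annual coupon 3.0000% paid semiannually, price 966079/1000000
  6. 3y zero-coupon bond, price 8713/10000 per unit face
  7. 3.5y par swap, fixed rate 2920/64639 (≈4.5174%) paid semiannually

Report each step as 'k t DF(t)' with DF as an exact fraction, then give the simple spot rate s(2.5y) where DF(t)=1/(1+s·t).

step 1 [0.5y] bond c/2=29/800: DF=(818223/800000 − 29/800·(0))/(1+29/800) = 987/1000 ≈ 0.987000
step 2 [1y] swap r/2=31/1956: DF=(1 − 31/1956·(0.987000))/(1+31/1956) = 969/1000 ≈ 0.969000
step 3 [1.5y] swap r/2=44/3651: DF=(1 − 44/3651·(0.987000+0.969000))/(1+44/3651) = 603/625 ≈ 0.964800
step 4 [2y] swap r/2=193/9609: DF=(1 − 193/9609·(0.987000+0.969000+0.964800))/(1+193/9609) = 2307/2500 ≈ 0.922800
step 5 [2.5y] bond c/2=3/200: DF=(966079/1000000 − 3/200·(0.987000+0.969000+0.964800+0.922800))/(1+3/200) = 179/200 ≈ 0.895000
step 6 [3y] zero: DF = P = 8713/10000 ≈ 0.871300
step 7 [3.5y] swap r/2=1460/64639: DF=(1 − 1460/64639·(0.987000+0.969000+0.964800+0.922800+0.895000+0.871300))/(1+1460/64639) = 427/500 ≈ 0.854000

1 1/2 987/1000
2 1 969/1000
3 3/2 603/625
4 2 2307/2500
5 5/2 179/200
6 3 8713/10000
7 7/2 427/500
s(2.5y) = (1/(179/200) − 1)/(5/2) = 42/895 ≈ 4.6927%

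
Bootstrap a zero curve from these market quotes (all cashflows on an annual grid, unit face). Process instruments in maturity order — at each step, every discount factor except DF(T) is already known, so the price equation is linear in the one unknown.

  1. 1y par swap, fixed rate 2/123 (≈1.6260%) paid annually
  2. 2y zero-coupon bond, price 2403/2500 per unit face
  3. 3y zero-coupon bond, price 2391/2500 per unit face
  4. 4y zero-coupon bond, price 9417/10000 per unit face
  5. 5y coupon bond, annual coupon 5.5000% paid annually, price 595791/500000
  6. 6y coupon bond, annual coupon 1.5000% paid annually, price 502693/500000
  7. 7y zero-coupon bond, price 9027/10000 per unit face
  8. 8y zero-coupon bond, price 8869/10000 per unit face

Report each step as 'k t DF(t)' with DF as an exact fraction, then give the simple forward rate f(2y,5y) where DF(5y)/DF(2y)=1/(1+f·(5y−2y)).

step 1 [1y] swap r/1=2/123: DF=(1 − 2/123·(0))/(1+2/123) = 123/125 ≈ 0.984000
step 2 [2y] zero: DF = P = 2403/2500 ≈ 0.961200
step 3 [3y] zero: DF = P = 2391/2500 ≈ 0.956400
step 4 [4y] zero: DF = P = 9417/10000 ≈ 0.941700
step 5 [5y] bond c/1=11/200: DF=(595791/500000 − 11/200·(0.984000+0.961200+0.956400+0.941700))/(1+11/200) = 9291/10000 ≈ 0.929100
step 6 [6y] bond c/1=3/200: DF=(502693/500000 − 3/200·(0.984000+0.961200+0.956400+0.941700+0.929100))/(1+3/200) = 23/25 ≈ 0.920000
step 7 [7y] zero: DF = P = 9027/10000 ≈ 0.902700
step 8 [8y] zero: DF = P = 8869/10000 ≈ 0.886900

1 1 123/125
2 2 2403/2500
3 3 2391/2500
4 4 9417/10000
5 5 9291/10000
6 6 23/25
7 7 9027/10000
8 8 8869/10000
f(2y,5y) = ((2403/2500)/(9291/10000) − 1)/(3) = 107/9291 ≈ 1.1517%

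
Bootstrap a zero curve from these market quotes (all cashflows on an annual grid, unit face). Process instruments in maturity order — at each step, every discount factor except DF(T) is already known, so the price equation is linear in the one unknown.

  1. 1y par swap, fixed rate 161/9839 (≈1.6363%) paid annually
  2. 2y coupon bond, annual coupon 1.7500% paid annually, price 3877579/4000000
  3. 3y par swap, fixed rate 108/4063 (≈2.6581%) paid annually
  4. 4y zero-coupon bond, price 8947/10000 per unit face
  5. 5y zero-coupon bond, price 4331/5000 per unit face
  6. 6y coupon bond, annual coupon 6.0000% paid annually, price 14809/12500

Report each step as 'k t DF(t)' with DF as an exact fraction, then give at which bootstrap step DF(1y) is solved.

1 1 9839/10000
2 2 4679/5000
3 3 2311/2500
4 4 8947/10000
5 5 4331/5000
6 6 857/1000
DF(1y) is solved at step 1

step 1 [1y] swap r/1=161/9839: DF=(1 − 161/9839·(0))/(1+161/9839) = 9839/10000 ≈ 0.983900
step 2 [2y] bond c/1=7/400: DF=(3877579/4000000 − 7/400·(0.983900))/(1+7/400) = 4679/5000 ≈ 0.935800
step 3 [3y] swap r/1=108/4063: DF=(1 − 108/4063·(0.983900+0.935800))/(1+108/4063) = 2311/2500 ≈ 0.924400
step 4 [4y] zero: DF = P = 8947/10000 ≈ 0.894700
step 5 [5y] zero: DF = P = 4331/5000 ≈ 0.866200
step 6 [6y] bond c/1=3/50: DF=(14809/12500 − 3/50·(0.983900+0.935800+0.924400+0.894700+0.866200))/(1+3/50) = 857/1000 ≈ 0.857000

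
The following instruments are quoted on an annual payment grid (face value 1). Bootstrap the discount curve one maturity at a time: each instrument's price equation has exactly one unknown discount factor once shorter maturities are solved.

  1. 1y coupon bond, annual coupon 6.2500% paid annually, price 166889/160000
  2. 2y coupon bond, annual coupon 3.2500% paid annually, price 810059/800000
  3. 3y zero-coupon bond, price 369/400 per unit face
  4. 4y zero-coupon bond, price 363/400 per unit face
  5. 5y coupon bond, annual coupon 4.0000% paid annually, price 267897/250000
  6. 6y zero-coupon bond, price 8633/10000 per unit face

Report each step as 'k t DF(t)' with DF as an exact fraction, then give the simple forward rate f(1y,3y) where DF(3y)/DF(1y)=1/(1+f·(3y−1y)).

1 1 9817/10000
2 2 4749/5000
3 3 369/400
4 4 363/400
5 5 8857/10000
6 6 8633/10000
f(1y,3y) = ((9817/10000)/(369/400) − 1)/(2) = 296/9225 ≈ 3.2087%

step 1 [1y] bond c/1=1/16: DF=(166889/160000 − 1/16·(0))/(1+1/16) = 9817/10000 ≈ 0.981700
step 2 [2y] bond c/1=13/400: DF=(810059/800000 − 13/400·(0.981700))/(1+13/400) = 4749/5000 ≈ 0.949800
step 3 [3y] zero: DF = P = 369/400 ≈ 0.922500
step 4 [4y] zero: DF = P = 363/400 ≈ 0.907500
step 5 [5y] bond c/1=1/25: DF=(267897/250000 − 1/25·(0.981700+0.949800+0.922500+0.907500))/(1+1/25) = 8857/10000 ≈ 0.885700
step 6 [6y] zero: DF = P = 8633/10000 ≈ 0.863300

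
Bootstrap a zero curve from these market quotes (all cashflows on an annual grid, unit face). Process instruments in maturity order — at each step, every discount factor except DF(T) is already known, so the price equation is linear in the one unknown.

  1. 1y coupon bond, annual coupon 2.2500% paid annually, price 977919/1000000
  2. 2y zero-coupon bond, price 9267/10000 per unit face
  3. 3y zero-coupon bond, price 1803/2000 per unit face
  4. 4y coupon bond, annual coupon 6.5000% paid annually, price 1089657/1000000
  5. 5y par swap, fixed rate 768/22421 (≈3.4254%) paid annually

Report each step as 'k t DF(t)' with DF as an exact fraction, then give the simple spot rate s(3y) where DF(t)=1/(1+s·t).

1 1 2391/2500
2 2 9267/10000
3 3 1803/2000
4 4 2133/2500
5 5 529/625
s(3y) = (1/(1803/2000) − 1)/(3) = 197/5409 ≈ 3.6421%

step 1 [1y] bond c/1=9/400: DF=(977919/1000000 − 9/400·(0))/(1+9/400) = 2391/2500 ≈ 0.956400
step 2 [2y] zero: DF = P = 9267/10000 ≈ 0.926700
step 3 [3y] zero: DF = P = 1803/2000 ≈ 0.901500
step 4 [4y] bond c/1=13/200: DF=(1089657/1000000 − 13/200·(0.956400+0.926700+0.901500))/(1+13/200) = 2133/2500 ≈ 0.853200
step 5 [5y] swap r/1=768/22421: DF=(1 − 768/22421·(0.956400+0.926700+0.901500+0.853200))/(1+768/22421) = 529/625 ≈ 0.846400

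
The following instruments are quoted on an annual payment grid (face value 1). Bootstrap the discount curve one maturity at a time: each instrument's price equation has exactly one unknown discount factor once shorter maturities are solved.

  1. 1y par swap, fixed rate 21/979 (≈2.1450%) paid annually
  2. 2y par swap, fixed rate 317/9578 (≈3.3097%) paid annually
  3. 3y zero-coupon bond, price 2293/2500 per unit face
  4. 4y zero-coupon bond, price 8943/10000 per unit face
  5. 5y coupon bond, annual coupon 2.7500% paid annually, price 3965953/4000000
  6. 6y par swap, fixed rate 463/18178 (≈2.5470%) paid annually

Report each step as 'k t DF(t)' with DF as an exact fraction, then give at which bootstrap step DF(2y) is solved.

1 1 979/1000
2 2 4683/5000
3 3 2293/2500
4 4 8943/10000
5 5 2163/2500
6 6 8611/10000
DF(2y) is solved at step 2

step 1 [1y] swap r/1=21/979: DF=(1 − 21/979·(0))/(1+21/979) = 979/1000 ≈ 0.979000
step 2 [2y] swap r/1=317/9578: DF=(1 − 317/9578·(0.979000))/(1+317/9578) = 4683/5000 ≈ 0.936600
step 3 [3y] zero: DF = P = 2293/2500 ≈ 0.917200
step 4 [4y] zero: DF = P = 8943/10000 ≈ 0.894300
step 5 [5y] bond c/1=11/400: DF=(3965953/4000000 − 11/400·(0.979000+0.936600+0.917200+0.894300))/(1+11/400) = 2163/2500 ≈ 0.865200
step 6 [6y] swap r/1=463/18178: DF=(1 − 463/18178·(0.979000+0.936600+0.917200+0.894300+0.865200))/(1+463/18178) = 8611/10000 ≈ 0.861100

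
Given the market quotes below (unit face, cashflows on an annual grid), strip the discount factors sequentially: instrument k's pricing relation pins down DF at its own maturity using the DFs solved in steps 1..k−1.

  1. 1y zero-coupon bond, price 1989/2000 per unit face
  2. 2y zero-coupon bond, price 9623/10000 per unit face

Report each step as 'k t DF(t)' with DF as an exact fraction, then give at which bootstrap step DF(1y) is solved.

1 1 1989/2000
2 2 9623/10000
DF(1y) is solved at step 1

step 1 [1y] zero: DF = P = 1989/2000 ≈ 0.994500
step 2 [2y] zero: DF = P = 9623/10000 ≈ 0.962300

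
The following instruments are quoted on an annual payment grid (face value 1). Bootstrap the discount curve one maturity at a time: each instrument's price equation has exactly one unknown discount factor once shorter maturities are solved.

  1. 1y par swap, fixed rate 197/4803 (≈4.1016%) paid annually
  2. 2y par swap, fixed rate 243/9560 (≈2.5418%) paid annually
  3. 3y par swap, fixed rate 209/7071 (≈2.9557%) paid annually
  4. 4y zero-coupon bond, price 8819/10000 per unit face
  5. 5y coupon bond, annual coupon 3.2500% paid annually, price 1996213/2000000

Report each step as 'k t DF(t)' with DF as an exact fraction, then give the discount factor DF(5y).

step 1 [1y] swap r/1=197/4803: DF=(1 − 197/4803·(0))/(1+197/4803) = 4803/5000 ≈ 0.960600
step 2 [2y] swap r/1=243/9560: DF=(1 − 243/9560·(0.960600))/(1+243/9560) = 4757/5000 ≈ 0.951400
step 3 [3y] swap r/1=209/7071: DF=(1 − 209/7071·(0.960600+0.951400))/(1+209/7071) = 2291/2500 ≈ 0.916400
step 4 [4y] zero: DF = P = 8819/10000 ≈ 0.881900
step 5 [5y] bond c/1=13/400: DF=(1996213/2000000 − 13/400·(0.960600+0.951400+0.916400+0.881900))/(1+13/400) = 8499/10000 ≈ 0.849900

1 1 4803/5000
2 2 4757/5000
3 3 2291/2500
4 4 8819/10000
5 5 8499/10000
DF(5y) = 8499/10000 ≈ 0.849900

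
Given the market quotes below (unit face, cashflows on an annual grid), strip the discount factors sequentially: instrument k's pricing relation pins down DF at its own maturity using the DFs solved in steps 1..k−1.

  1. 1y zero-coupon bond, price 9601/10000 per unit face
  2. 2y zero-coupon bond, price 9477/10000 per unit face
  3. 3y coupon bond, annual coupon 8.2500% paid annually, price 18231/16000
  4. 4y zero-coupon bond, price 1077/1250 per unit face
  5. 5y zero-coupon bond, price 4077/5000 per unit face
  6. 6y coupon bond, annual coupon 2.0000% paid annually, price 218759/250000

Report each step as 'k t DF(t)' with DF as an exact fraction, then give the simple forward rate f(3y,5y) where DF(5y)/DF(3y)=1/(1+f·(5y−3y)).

step 1 [1y] zero: DF = P = 9601/10000 ≈ 0.960100
step 2 [2y] zero: DF = P = 9477/10000 ≈ 0.947700
step 3 [3y] bond c/1=33/400: DF=(18231/16000 − 33/400·(0.960100+0.947700))/(1+33/400) = 567/625 ≈ 0.907200
step 4 [4y] zero: DF = P = 1077/1250 ≈ 0.861600
step 5 [5y] zero: DF = P = 4077/5000 ≈ 0.815400
step 6 [6y] bond c/1=1/50: DF=(218759/250000 − 1/50·(0.960100+0.947700+0.907200+0.861600+0.815400))/(1+1/50) = 3849/5000 ≈ 0.769800

1 1 9601/10000
2 2 9477/10000
3 3 567/625
4 4 1077/1250
5 5 4077/5000
6 6 3849/5000
f(3y,5y) = ((567/625)/(4077/5000) − 1)/(2) = 17/302 ≈ 5.6291%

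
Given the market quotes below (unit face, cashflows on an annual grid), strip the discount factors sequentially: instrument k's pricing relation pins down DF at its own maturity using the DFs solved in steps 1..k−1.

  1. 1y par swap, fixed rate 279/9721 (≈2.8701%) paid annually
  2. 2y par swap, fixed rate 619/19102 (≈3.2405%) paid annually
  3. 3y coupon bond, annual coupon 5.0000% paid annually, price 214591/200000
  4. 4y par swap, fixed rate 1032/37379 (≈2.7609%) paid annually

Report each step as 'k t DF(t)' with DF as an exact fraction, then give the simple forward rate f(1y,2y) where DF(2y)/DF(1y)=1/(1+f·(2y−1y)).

1 1 9721/10000
2 2 9381/10000
3 3 9309/10000
4 4 1121/1250
f(1y,2y) = ((9721/10000)/(9381/10000) − 1)/(1) = 340/9381 ≈ 3.6243%

step 1 [1y] swap r/1=279/9721: DF=(1 − 279/9721·(0))/(1+279/9721) = 9721/10000 ≈ 0.972100
step 2 [2y] swap r/1=619/19102: DF=(1 − 619/19102·(0.972100))/(1+619/19102) = 9381/10000 ≈ 0.938100
step 3 [3y] bond c/1=1/20: DF=(214591/200000 − 1/20·(0.972100+0.938100))/(1+1/20) = 9309/10000 ≈ 0.930900
step 4 [4y] swap r/1=1032/37379: DF=(1 − 1032/37379·(0.972100+0.938100+0.930900))/(1+1032/37379) = 1121/1250 ≈ 0.896800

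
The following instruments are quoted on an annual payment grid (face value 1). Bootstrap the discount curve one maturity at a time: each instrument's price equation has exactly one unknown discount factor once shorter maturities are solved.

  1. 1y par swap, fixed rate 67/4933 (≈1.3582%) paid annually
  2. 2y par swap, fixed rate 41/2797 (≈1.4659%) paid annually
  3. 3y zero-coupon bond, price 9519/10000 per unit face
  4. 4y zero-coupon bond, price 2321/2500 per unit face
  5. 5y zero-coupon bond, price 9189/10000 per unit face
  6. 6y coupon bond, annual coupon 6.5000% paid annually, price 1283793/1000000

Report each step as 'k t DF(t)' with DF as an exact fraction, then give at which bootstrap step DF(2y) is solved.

1 1 4933/5000
2 2 9713/10000
3 3 9519/10000
4 4 2321/2500
5 5 9189/10000
6 6 9151/10000
DF(2y) is solved at step 2

step 1 [1y] swap r/1=67/4933: DF=(1 − 67/4933·(0))/(1+67/4933) = 4933/5000 ≈ 0.986600
step 2 [2y] swap r/1=41/2797: DF=(1 − 41/2797·(0.986600))/(1+41/2797) = 9713/10000 ≈ 0.971300
step 3 [3y] zero: DF = P = 9519/10000 ≈ 0.951900
step 4 [4y] zero: DF = P = 2321/2500 ≈ 0.928400
step 5 [5y] zero: DF = P = 9189/10000 ≈ 0.918900
step 6 [6y] bond c/1=13/200: DF=(1283793/1000000 − 13/200·(0.986600+0.971300+0.951900+0.928400+0.918900))/(1+13/200) = 9151/10000 ≈ 0.915100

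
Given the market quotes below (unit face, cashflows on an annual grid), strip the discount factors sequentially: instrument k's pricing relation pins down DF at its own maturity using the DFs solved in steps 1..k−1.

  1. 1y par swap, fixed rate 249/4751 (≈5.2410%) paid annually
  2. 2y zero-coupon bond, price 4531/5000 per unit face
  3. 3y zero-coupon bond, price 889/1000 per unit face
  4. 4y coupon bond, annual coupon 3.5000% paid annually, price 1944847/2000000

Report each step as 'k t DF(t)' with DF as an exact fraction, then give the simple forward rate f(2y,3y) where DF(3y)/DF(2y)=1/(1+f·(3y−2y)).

1 1 4751/5000
2 2 4531/5000
3 3 889/1000
4 4 8467/10000
f(2y,3y) = ((4531/5000)/(889/1000) − 1)/(1) = 86/4445 ≈ 1.9348%

step 1 [1y] swap r/1=249/4751: DF=(1 − 249/4751·(0))/(1+249/4751) = 4751/5000 ≈ 0.950200
step 2 [2y] zero: DF = P = 4531/5000 ≈ 0.906200
step 3 [3y] zero: DF = P = 889/1000 ≈ 0.889000
step 4 [4y] bond c/1=7/200: DF=(1944847/2000000 − 7/200·(0.950200+0.906200+0.889000))/(1+7/200) = 8467/10000 ≈ 0.846700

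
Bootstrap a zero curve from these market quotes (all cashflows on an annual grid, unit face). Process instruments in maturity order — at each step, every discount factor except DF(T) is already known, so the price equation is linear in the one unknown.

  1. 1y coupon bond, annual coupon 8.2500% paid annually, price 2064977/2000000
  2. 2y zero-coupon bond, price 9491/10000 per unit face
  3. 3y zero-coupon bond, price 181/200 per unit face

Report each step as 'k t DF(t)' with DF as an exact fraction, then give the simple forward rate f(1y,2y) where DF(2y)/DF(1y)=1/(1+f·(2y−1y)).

step 1 [1y] bond c/1=33/400: DF=(2064977/2000000 − 33/400·(0))/(1+33/400) = 4769/5000 ≈ 0.953800
step 2 [2y] zero: DF = P = 9491/10000 ≈ 0.949100
step 3 [3y] zero: DF = P = 181/200 ≈ 0.905000

1 1 4769/5000
2 2 9491/10000
3 3 181/200
f(1y,2y) = ((4769/5000)/(9491/10000) − 1)/(1) = 47/9491 ≈ 0.4952%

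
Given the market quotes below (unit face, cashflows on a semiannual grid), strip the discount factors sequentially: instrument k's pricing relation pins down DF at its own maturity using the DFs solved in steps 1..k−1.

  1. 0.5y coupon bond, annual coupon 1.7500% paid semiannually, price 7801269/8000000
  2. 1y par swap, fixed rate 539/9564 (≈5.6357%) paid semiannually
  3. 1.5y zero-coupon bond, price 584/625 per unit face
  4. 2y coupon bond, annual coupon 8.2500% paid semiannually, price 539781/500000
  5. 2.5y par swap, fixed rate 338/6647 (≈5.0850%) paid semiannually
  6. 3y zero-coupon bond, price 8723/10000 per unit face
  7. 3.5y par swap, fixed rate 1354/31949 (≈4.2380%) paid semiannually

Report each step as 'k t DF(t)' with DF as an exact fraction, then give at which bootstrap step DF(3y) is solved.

step 1 [0.5y] bond c/2=7/800: DF=(7801269/8000000 − 7/800·(0))/(1+7/800) = 9667/10000 ≈ 0.966700
step 2 [1y] swap r/2=539/19128: DF=(1 − 539/19128·(0.966700))/(1+539/19128) = 9461/10000 ≈ 0.946100
step 3 [1.5y] zero: DF = P = 584/625 ≈ 0.934400
step 4 [2y] bond c/2=33/800: DF=(539781/500000 − 33/800·(0.966700+0.946100+0.934400))/(1+33/800) = 231/250 ≈ 0.924000
step 5 [2.5y] swap r/2=169/6647: DF=(1 − 169/6647·(0.966700+0.946100+0.934400+0.924000))/(1+169/6647) = 8817/10000 ≈ 0.881700
step 6 [3y] zero: DF = P = 8723/10000 ≈ 0.872300
step 7 [3.5y] swap r/2=677/31949: DF=(1 − 677/31949·(0.966700+0.946100+0.934400+0.924000+0.881700+0.872300))/(1+677/31949) = 4323/5000 ≈ 0.864600

1 1/2 9667/10000
2 1 9461/10000
3 3/2 584/625
4 2 231/250
5 5/2 8817/10000
6 3 8723/10000
7 7/2 4323/5000
DF(3y) is solved at step 6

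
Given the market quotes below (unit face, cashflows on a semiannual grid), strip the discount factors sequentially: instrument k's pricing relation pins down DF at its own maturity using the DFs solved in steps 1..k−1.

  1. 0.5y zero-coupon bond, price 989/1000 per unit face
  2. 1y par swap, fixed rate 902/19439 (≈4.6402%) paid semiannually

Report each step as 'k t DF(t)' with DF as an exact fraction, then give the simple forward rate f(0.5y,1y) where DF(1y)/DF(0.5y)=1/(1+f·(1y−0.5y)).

step 1 [0.5y] zero: DF = P = 989/1000 ≈ 0.989000
step 2 [1y] swap r/2=451/19439: DF=(1 − 451/19439·(0.989000))/(1+451/19439) = 9549/10000 ≈ 0.954900

1 1/2 989/1000
2 1 9549/10000
f(0.5y,1y) = ((989/1000)/(9549/10000) − 1)/(1/2) = 682/9549 ≈ 7.1421%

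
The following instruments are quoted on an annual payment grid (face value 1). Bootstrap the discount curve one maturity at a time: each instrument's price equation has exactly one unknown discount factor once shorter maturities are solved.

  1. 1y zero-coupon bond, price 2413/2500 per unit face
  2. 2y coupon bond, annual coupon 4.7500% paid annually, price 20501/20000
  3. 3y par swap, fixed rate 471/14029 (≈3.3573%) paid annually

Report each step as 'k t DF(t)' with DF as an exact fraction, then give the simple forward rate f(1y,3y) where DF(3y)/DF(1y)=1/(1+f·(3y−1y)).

step 1 [1y] zero: DF = P = 2413/2500 ≈ 0.965200
step 2 [2y] bond c/1=19/400: DF=(20501/20000 − 19/400·(0.965200))/(1+19/400) = 2337/2500 ≈ 0.934800
step 3 [3y] swap r/1=471/14029: DF=(1 − 471/14029·(0.965200+0.934800))/(1+471/14029) = 4529/5000 ≈ 0.905800

1 1 2413/2500
2 2 2337/2500
3 3 4529/5000
f(1y,3y) = ((2413/2500)/(4529/5000) − 1)/(2) = 297/9058 ≈ 3.2789%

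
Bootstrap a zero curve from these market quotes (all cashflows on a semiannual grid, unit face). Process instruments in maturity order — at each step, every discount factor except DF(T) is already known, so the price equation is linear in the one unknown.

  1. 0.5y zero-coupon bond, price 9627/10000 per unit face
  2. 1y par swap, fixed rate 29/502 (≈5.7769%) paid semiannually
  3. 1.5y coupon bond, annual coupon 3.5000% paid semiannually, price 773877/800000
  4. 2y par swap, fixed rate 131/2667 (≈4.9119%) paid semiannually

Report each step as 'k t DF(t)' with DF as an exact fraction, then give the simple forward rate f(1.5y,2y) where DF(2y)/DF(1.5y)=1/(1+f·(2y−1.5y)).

step 1 [0.5y] zero: DF = P = 9627/10000 ≈ 0.962700
step 2 [1y] swap r/2=29/1004: DF=(1 − 29/1004·(0.962700))/(1+29/1004) = 9449/10000 ≈ 0.944900
step 3 [1.5y] bond c/2=7/400: DF=(773877/800000 − 7/400·(0.962700+0.944900))/(1+7/400) = 9179/10000 ≈ 0.917900
step 4 [2y] swap r/2=131/5334: DF=(1 − 131/5334·(0.962700+0.944900+0.917900))/(1+131/5334) = 9083/10000 ≈ 0.908300

1 1/2 9627/10000
2 1 9449/10000
3 3/2 9179/10000
4 2 9083/10000
f(1.5y,2y) = ((9179/10000)/(9083/10000) − 1)/(1/2) = 192/9083 ≈ 2.1138%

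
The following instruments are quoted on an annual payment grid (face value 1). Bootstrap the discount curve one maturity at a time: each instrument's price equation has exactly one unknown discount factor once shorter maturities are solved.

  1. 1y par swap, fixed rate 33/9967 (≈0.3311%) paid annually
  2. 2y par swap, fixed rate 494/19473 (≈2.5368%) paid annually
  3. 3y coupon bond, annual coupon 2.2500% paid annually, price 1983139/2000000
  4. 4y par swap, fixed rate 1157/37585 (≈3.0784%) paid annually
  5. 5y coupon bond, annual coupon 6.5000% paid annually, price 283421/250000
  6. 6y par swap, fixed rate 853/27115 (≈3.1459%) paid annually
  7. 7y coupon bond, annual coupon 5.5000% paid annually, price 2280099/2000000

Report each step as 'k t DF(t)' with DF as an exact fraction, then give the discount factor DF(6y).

step 1 [1y] swap r/1=33/9967: DF=(1 − 33/9967·(0))/(1+33/9967) = 9967/10000 ≈ 0.996700
step 2 [2y] swap r/1=494/19473: DF=(1 − 494/19473·(0.996700))/(1+494/19473) = 4753/5000 ≈ 0.950600
step 3 [3y] bond c/1=9/400: DF=(1983139/2000000 − 9/400·(0.996700+0.950600))/(1+9/400) = 9269/10000 ≈ 0.926900
step 4 [4y] swap r/1=1157/37585: DF=(1 − 1157/37585·(0.996700+0.950600+0.926900))/(1+1157/37585) = 8843/10000 ≈ 0.884300
step 5 [5y] bond c/1=13/200: DF=(283421/250000 − 13/200·(0.996700+0.950600+0.926900+0.884300))/(1+13/200) = 8351/10000 ≈ 0.835100
step 6 [6y] swap r/1=853/27115: DF=(1 − 853/27115·(0.996700+0.950600+0.926900+0.884300+0.835100))/(1+853/27115) = 4147/5000 ≈ 0.829400
step 7 [7y] bond c/1=11/200: DF=(2280099/2000000 − 11/200·(0.996700+0.950600+0.926900+0.884300+0.835100+0.829400))/(1+11/200) = 7979/10000 ≈ 0.797900

1 1 9967/10000
2 2 4753/5000
3 3 9269/10000
4 4 8843/10000
5 5 8351/10000
6 6 4147/5000
7 7 7979/10000
DF(6y) = 4147/5000 ≈ 0.829400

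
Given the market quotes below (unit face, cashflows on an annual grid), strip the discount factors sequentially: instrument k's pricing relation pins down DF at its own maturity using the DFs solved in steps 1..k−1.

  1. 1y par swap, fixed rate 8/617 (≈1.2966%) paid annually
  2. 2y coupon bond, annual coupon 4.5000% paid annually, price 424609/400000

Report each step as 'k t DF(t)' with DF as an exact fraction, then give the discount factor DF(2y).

1 1 617/625
2 2 9733/10000
DF(2y) = 9733/10000 ≈ 0.973300

step 1 [1y] swap r/1=8/617: DF=(1 − 8/617·(0))/(1+8/617) = 617/625 ≈ 0.987200
step 2 [2y] bond c/1=9/200: DF=(424609/400000 − 9/200·(0.987200))/(1+9/200) = 9733/10000 ≈ 0.973300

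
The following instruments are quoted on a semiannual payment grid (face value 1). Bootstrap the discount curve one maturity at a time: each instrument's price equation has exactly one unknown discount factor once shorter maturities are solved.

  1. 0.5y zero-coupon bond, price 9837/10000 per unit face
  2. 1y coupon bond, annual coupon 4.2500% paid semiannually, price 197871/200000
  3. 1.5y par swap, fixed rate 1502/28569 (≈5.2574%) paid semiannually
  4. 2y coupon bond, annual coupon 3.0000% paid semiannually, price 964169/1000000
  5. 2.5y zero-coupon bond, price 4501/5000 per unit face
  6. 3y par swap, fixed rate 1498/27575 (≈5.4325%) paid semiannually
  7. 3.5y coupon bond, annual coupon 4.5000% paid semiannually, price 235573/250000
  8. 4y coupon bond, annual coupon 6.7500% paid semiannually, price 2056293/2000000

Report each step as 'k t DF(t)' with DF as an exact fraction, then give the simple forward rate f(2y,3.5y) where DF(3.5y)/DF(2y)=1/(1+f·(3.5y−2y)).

1 1/2 9837/10000
2 1 9483/10000
3 3/2 9249/10000
4 2 9077/10000
5 5/2 4501/5000
6 3 4251/5000
7 7/2 4001/5000
8 4 1971/2500
f(2y,3.5y) = ((9077/10000)/(4001/5000) − 1)/(3/2) = 1075/12003 ≈ 8.9561%

step 1 [0.5y] zero: DF = P = 9837/10000 ≈ 0.983700
step 2 [1y] bond c/2=17/800: DF=(197871/200000 − 17/800·(0.983700))/(1+17/800) = 9483/10000 ≈ 0.948300
step 3 [1.5y] swap r/2=751/28569: DF=(1 − 751/28569·(0.983700+0.948300))/(1+751/28569) = 9249/10000 ≈ 0.924900
step 4 [2y] bond c/2=3/200: DF=(964169/1000000 − 3/200·(0.983700+0.948300+0.924900))/(1+3/200) = 9077/10000 ≈ 0.907700
step 5 [2.5y] zero: DF = P = 4501/5000 ≈ 0.900200
step 6 [3y] swap r/2=749/27575: DF=(1 − 749/27575·(0.983700+0.948300+0.924900+0.907700+0.900200))/(1+749/27575) = 4251/5000 ≈ 0.850200
step 7 [3.5y] bond c/2=9/400: DF=(235573/250000 − 9/400·(0.983700+0.948300+0.924900+0.907700+0.900200+0.850200))/(1+9/400) = 4001/5000 ≈ 0.800200
step 8 [4y] bond c/2=27/800: DF=(2056293/2000000 − 27/800·(0.983700+0.948300+0.924900+0.907700+0.900200+0.850200+0.800200))/(1+27/800) = 1971/2500 ≈ 0.788400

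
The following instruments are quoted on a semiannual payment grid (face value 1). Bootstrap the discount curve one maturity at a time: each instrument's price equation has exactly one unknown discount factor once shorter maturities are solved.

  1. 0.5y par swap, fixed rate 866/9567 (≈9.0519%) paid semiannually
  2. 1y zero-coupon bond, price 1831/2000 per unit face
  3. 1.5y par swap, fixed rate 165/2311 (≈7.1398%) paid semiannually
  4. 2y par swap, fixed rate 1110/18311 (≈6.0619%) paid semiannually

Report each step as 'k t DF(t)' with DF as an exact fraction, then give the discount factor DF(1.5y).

1 1/2 9567/10000
2 1 1831/2000
3 3/2 901/1000
4 2 889/1000
DF(1.5y) = 901/1000 ≈ 0.901000

step 1 [0.5y] swap r/2=433/9567: DF=(1 − 433/9567·(0))/(1+433/9567) = 9567/10000 ≈ 0.956700
step 2 [1y] zero: DF = P = 1831/2000 ≈ 0.915500
step 3 [1.5y] swap r/2=165/4622: DF=(1 − 165/4622·(0.956700+0.915500))/(1+165/4622) = 901/1000 ≈ 0.901000
step 4 [2y] swap r/2=555/18311: DF=(1 − 555/18311·(0.956700+0.915500+0.901000))/(1+555/18311) = 889/1000 ≈ 0.889000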